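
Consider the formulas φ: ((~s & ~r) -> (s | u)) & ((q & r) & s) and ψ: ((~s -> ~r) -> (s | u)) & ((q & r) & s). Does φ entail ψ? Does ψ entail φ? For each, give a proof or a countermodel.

(⇒) Assume the antecedent. If q is true, the antecedent forces (q = T, u = F, r = T, s = T) or (q = T, u = T, r = T, s = T), and the consequent holds there. If q is false, the antecedent cannot hold. Either way the consequent holds.

(⇐) Assume the antecedent. If q is true, the antecedent forces (q = T, u = F, r = T, s = T) or (q = T, u = T, r = T, s = T), and the consequent holds there. If q is false, the antecedent cannot hold. Either way the consequent holds.

Equivalent; both directions hold.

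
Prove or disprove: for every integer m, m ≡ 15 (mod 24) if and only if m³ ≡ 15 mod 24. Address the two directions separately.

Forward direction. Suppose m ≡ 15 (mod 24). Write m = 24j + 15. Then (24j + 15)³ = 13824j³ + 25920j² + 16200j + 3375 = 24(576j³ + 1080j² + 675j + 140) + 15, so m³ ≡ 15 (mod 24).

Converse. Suppose m³ ≡ 15 (mod 24). The only residue r in {0, …, 23} with r³ ≡ 15 (mod 24) is r = 15, so m ≡ 15 (mod 24).

Equivalent; both directions hold.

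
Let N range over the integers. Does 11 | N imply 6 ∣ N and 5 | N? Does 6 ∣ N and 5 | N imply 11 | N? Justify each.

(⟹) This fails: take N = 11. Certainly 11 ∣ 11, but 6 ∤ 11.

(⟸) This fails: take N = 30. Both 6 ∣ 30 and 5 ∣ 30, yet 30 is not a multiple of 11 (since 30 = 2·11 + 8), so 11 ∤ 30.

Neither direction holds.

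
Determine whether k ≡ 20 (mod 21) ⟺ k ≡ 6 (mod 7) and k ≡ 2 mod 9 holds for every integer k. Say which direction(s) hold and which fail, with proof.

(⇒) fails; (⇐) holds.

(→) This fails: k = 41 gives 41 ≡ 20 (mod 21) but 41 ≡ 5 (mod 9), so the conjunction on the right does not hold.

(←) Conversely, if k ≡ 6 (mod 7) and k ≡ 2 (mod 9), then by the Chinese remainder theorem k ≡ 20 (mod 63). Since 20 ≡ 20 (mod 21) and 21 ∣ 63, we get k ≡ 20 (mod 21).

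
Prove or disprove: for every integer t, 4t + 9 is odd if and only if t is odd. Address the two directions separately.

(→) This fails: take t = 0. Then 4t + 9 = 9, which is odd, yet t = 0 is even, not odd.

(←) Suppose t is odd. Since 4 is even, 4t is even for every t, so 4t + 9 has the same parity as 9, which is odd. Hence 4t + 9 is odd.

Not equivalent: only (⇐) holds.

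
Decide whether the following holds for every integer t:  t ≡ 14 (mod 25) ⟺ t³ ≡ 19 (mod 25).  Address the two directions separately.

Equivalent; both directions hold.

(⇒) Suppose t ≡ 14 (mod 25). Write t = 25j + 14. Then (25j + 14)³ = 15625j³ + 26250j² + 14700j + 2744 = 25(625j³ + 1050j² + 588j + 109) + 19, so t³ ≡ 19 (mod 25).

(⇐) Conversely, suppose t³ ≡ 19 (mod 25). The only residue r in {0, …, 24} with r³ ≡ 19 (mod 25) is r = 14, so t ≡ 14 (mod 25).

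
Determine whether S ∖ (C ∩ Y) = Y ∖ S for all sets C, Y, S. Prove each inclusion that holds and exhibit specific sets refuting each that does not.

(⊆) This inclusion fails. Take C = ∅, Y = ∅, S = {1}; then 1 ∈ S ∖ (C ∩ Y) but 1 ∉ Y ∖ S.

(⊇) This inclusion fails. Take C = ∅, Y = {1}, S = ∅; then 1 ∈ Y ∖ S but 1 ∉ S ∖ (C ∩ Y).

(⊆) fails and (⊇) fails.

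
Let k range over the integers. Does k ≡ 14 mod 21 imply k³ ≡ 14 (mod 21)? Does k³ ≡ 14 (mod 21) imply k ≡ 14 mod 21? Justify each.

Both directions hold; the statement is true.

Forward direction. Suppose k ≡ 14 mod 21. Write k = 21j + 14. Then (21j + 14)³ = 9261j³ + 18522j² + 12348j + 2744 = 21(441j³ + 882j² + 588j + 130) + 14, so k³ ≡ 14 (mod 21).

Converse. Suppose k³ ≡ 14 (mod 21). The only residue r in {0, …, 20} with r³ ≡ 14 (mod 21) is r = 14, so k ≡ 14 (mod 21).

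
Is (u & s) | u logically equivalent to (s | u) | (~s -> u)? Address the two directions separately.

(⇒) holds; (⇐) fails.

Forward direction. Assume the antecedent. If s is true, (s | u) | (~s -> u) reduces to true regardless of the other variables. If s is false, the antecedent forces (s = F, u = T), and (s | u) | (~s -> u) holds there. Either way (s | u) | (~s -> u) holds.

Converse. This fails. Under s = T, u = F, the left side is false but the right side is true.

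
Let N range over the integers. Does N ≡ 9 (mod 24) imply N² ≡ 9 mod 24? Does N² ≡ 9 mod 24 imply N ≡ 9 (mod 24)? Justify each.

(→) Suppose N ≡ 9 (mod 24). Write N = 24j + 9. Then (24j + 9)² = 576j² + 432j + 81 = 24(24j² + 18j + 3) + 9, so N² ≡ 9 (mod 24).

(←) This fails: take N = 3. Then 3² = 9 ≡ 9 (mod 24), yet 3 ≡ 3 (mod 24), not 9.

Not equivalent: only (⇒) holds.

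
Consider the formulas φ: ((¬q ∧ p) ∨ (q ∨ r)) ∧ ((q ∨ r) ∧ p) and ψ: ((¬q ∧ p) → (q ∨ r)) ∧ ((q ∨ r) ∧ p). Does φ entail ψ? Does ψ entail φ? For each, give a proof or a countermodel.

Both implications hold.

(⟹) Assume the antecedent. If q is true, the antecedent forces (p = T, q = T, r = F) or (p = T, q = T, r = T), and the consequent holds there. If q is false, the antecedent forces (p = T, q = F, r = T), and the consequent holds there. Either way the consequent holds.

(⟸) Assume the antecedent. If q is true, the antecedent forces (p = T, q = T, r = F) or (p = T, q = T, r = T), and the consequent holds there. If q is false, the antecedent forces (p = T, q = F, r = T), and the consequent holds there. Either way the consequent holds.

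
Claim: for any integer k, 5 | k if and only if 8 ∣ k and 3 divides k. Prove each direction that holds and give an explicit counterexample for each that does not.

(⇒) fails and (⇐) fails.

[⇒] This fails: take k = 5. Certainly 5 ∣ 5, but 8 ∤ 5.

[⇐] This fails: take k = 24. Both 8 ∣ 24 and 3 ∣ 24, yet 24 is not a multiple of 5 (since 24 = 4·5 + 4), so 5 ∤ 24.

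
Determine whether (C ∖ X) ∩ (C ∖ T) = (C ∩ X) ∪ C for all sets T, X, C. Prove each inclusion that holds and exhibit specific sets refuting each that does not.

Forward inclusion. Let x ∈ (C ∖ X) ∩ (C ∖ T). Then x ∈ C and x ∉ T, X, from which x ∈ (C ∩ X) ∪ C.

Reverse inclusion. This inclusion fails. Take T = {1}, X = ∅, C = {1}; then 1 ∈ (C ∩ X) ∪ C but 1 ∉ (C ∖ X) ∩ (C ∖ T).

Only the forward inclusion holds.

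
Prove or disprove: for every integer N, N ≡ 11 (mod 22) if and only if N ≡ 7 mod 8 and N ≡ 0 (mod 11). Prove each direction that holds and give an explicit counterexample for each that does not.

(⟹) This fails: N = 33 gives 33 ≡ 11 (mod 22) but 33 ≡ 1 (mod 8), so the conjunction on the right does not hold.

(⟸) Conversely, if N ≡ 7 (mod 8) and N ≡ 0 (mod 11), then by the Chinese remainder theorem N ≡ 55 (mod 88). Since 55 ≡ 11 (mod 22) and 22 ∣ 88, we get N ≡ 11 (mod 22).

Only the converse holds.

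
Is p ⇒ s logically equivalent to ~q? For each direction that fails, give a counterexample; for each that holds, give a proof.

(⟹) This fails. Under s = F, p = F, q = T, the left side is true but the right side is false.

(⟸) This fails. Under s = F, p = T, q = F, the left side is false but the right side is true.

Neither implication holds.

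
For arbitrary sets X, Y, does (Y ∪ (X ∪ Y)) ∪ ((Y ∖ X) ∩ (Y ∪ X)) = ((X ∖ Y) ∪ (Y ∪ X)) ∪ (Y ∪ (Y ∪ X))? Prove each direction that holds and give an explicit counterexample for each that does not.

Forward inclusion. Let x ∈ (Y ∪ (X ∪ Y)) ∪ ((Y ∖ X) ∩ (Y ∪ X)). Then either x ∈ X and x ∉ Y; or x ∈ Y and x ∉ X; or x ∈ X ∩ Y. In each case x ∈ ((X ∖ Y) ∪ (Y ∪ X)) ∪ (Y ∪ (Y ∪ X)), so (Y ∪ (X ∪ Y)) ∪ ((Y ∖ X) ∩ (Y ∪ X)) ⊆ ((X ∖ Y) ∪ (Y ∪ X)) ∪ (Y ∪ (Y ∪ X)).

Reverse inclusion. Let x ∈ ((X ∖ Y) ∪ (Y ∪ X)) ∪ (Y ∪ (Y ∪ X)). Then either x ∈ X and x ∉ Y; or x ∈ Y and x ∉ X; or x ∈ X ∩ Y. In each case x ∈ (Y ∪ (X ∪ Y)) ∪ ((Y ∖ X) ∩ (Y ∪ X)), so ((X ∖ Y) ∪ (Y ∪ X)) ∪ (Y ∪ (Y ∪ X)) ⊆ (Y ∪ (X ∪ Y)) ∪ ((Y ∖ X) ∩ (Y ∪ X)).

Both inclusions hold; the sets are equal.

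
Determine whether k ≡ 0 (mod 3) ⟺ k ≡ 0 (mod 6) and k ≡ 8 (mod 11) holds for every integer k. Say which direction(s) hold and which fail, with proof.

(⇒) fails; (⇐) holds.

Converse. If k ≡ 0 (mod 6) and k ≡ 8 (mod 11), then by the Chinese remainder theorem k ≡ 30 (mod 66). Since 30 ≡ 0 (mod 3) and 3 ∣ 66, we get k ≡ 0 (mod 3).

Forward direction. This fails: k = 0 gives 0 ≡ 0 (mod 3) but 0 ≡ 0 (mod 11), so the conjunction on the right does not hold.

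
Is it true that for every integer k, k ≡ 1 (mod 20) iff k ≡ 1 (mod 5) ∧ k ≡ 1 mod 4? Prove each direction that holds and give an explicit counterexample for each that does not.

(⟸) If k ≡ 1 (mod 5) and k ≡ 1 (mod 4), then by the Chinese remainder theorem k ≡ 1 (mod 20). This is exactly k ≡ 1 (mod 20).

(⟹) Suppose k ≡ 1 (mod 20); write k = 20j + 1. Since 5 ∣ 20, reducing mod 5 gives k ≡ 1 (mod 5); since 4 ∣ 20, reducing mod 4 gives k ≡ 1 (mod 4).

Equivalent; both directions hold.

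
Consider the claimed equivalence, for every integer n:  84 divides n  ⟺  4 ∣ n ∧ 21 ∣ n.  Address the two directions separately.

Both directions hold; the statement is true.

[⇒] If 84 ∣ n, write n = 84q. Since 84 = 21·4, n = 4·(21q), so 4 ∣ n; and since 84 = 4·21, n = 21·(4q), so 21 ∣ n.

[⇐] Suppose 4 ∣ n and 21 ∣ n. Any common multiple of 4 and 21 is a multiple of their lcm; here gcd(4, 21) = 1, so lcm(4, 21) = 4·21 = 84, so 84 ∣ n.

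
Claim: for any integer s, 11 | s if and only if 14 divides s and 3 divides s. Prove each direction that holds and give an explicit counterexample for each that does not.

(→) This fails: take s = 11. Certainly 11 ∣ 11, but 14 ∤ 11.

(←) This fails: take s = 42. Both 14 ∣ 42 and 3 ∣ 42, yet 42 is not a multiple of 11 (since 42 = 3·11 + 9), so 11 ∤ 42.

Neither direction holds.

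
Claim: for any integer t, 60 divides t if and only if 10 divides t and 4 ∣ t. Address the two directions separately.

(→) If 60 ∣ t, write t = 60q. Since 60 = 6·10, t = 10·(6q), so 10 ∣ t; and since 60 = 15·4, t = 4·(15q), so 4 ∣ t.

(←) This fails: take t = 20. Both 10 ∣ 20 and 4 ∣ 20, yet 20 is not a multiple of 60 (since 20 = 0·60 + 20), so 60 ∤ 20.

Not equivalent: only (⇒) holds.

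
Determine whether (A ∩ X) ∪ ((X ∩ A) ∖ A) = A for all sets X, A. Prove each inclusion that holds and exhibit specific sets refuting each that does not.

Reverse inclusion. This inclusion fails. Take X = ∅, A = {1}; then 1 ∈ A but 1 ∉ (A ∩ X) ∪ ((X ∩ A) ∖ A).

Forward inclusion. Let x ∈ (A ∩ X) ∪ ((X ∩ A) ∖ A). Then x ∈ X ∩ A, from which x ∈ A.

The sets are not equal: only the forward inclusion holds.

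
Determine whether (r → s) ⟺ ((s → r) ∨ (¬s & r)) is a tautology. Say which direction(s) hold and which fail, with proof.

(⇒) fails and (⇐) fails.

(⟹) This fails. Under r = F, s = T, the left side is true but the right side is false.

(⟸) This fails. Under r = T, s = F, the left side is false but the right side is true.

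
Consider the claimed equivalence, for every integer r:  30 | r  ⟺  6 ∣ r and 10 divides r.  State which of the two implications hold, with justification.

The biconditional holds.

(←) Suppose 6 ∣ r and 10 ∣ r. Any common multiple of 6 and 10 is a multiple of their lcm; here lcm(6, 10) = 6·10/gcd(6, 10) = 60/2 = 30, so 30 ∣ r.

(→) If 30 ∣ r, write r = 30q. Since 30 = 5·6, r = 6·(5q), so 6 ∣ r; and since 30 = 3·10, r = 10·(3q), so 10 ∣ r.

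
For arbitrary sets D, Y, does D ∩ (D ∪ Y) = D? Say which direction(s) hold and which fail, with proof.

The two sets are equal.

Forward inclusion. Let x ∈ D ∩ (D ∪ Y). Then either x ∈ D and x ∉ Y; or x ∈ D ∩ Y. In each case x ∈ D, so D ∩ (D ∪ Y) ⊆ D.

Reverse inclusion. Let x ∈ D. Then either x ∈ D and x ∉ Y; or x ∈ D ∩ Y. In each case x ∈ D ∩ (D ∪ Y), so D ⊆ D ∩ (D ∪ Y).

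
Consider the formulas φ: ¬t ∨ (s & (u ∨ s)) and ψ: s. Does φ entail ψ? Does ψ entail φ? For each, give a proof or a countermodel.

(⇐) Assume the antecedent. If s is true, ¬t ∨ (s & (u ∨ s)) reduces to true regardless of the other variables. If s is false, the antecedent cannot hold. Either way ¬t ∨ (s & (u ∨ s)) holds.

(⇒) This fails. Under s = F, t = F, u = F, the left side is true but the right side is false.

The forward direction fails; the converse holds.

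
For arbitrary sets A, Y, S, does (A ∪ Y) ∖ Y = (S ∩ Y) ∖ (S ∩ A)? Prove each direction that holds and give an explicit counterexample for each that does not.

(⊆) This inclusion fails. Take A = {1}, Y = ∅, S = ∅; then 1 ∈ (A ∪ Y) ∖ Y but 1 ∉ (S ∩ Y) ∖ (S ∩ A).

(⊇) This inclusion fails. Take A = ∅, Y = {1}, S = {1}; then 1 ∈ (S ∩ Y) ∖ (S ∩ A) but 1 ∉ (A ∪ Y) ∖ Y.

Neither inclusion holds.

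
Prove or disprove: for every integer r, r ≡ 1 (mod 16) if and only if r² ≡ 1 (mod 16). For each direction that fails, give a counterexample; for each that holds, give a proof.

Not equivalent: only (⇒) holds.

(←) This fails: take r = 7. Then 7² = 49 ≡ 1 (mod 16), yet 7 ≡ 7 (mod 16), not 1.

(→) Suppose r ≡ 1 (mod 16). Write r = 16j + 1. Then (16j + 1)² = 256j² + 32j + 1 = 16(16j² + 2j) + 1, so r² ≡ 1 (mod 16).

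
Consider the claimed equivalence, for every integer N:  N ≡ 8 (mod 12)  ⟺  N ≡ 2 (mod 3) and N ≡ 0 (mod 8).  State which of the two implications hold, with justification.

Forward direction. This fails: N = 20 gives 20 ≡ 8 (mod 12) but 20 ≡ 4 (mod 8), so the conjunction on the right does not hold.

Converse. If N ≡ 2 (mod 3) and N ≡ 0 (mod 8), then by the Chinese remainder theorem N ≡ 8 (mod 24). Since 8 ≡ 8 (mod 12) and 12 ∣ 24, we get N ≡ 8 (mod 12).

Only the reverse direction holds.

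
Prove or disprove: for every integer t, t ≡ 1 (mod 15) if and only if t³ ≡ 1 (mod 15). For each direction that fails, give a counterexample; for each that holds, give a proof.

(⇒) Suppose t ≡ 1 (mod 15). Write t = 15j + 1. Then (15j + 1)³ = 3375j³ + 675j² + 45j + 1 = 15(225j³ + 45j² + 3j) + 1, so t³ ≡ 1 (mod 15).

(⇐) Conversely, suppose t³ ≡ 1 (mod 15). The only residue r in {0, …, 14} with r³ ≡ 1 (mod 15) is r = 1, so t ≡ 1 (mod 15).

Equivalent; both directions hold.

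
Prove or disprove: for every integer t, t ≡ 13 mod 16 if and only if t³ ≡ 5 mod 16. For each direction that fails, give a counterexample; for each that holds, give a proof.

Equivalent; both directions hold.

(←) Suppose t³ ≡ 5 (mod 16). The only residue r in {0, …, 15} with r³ ≡ 5 (mod 16) is r = 13, so t ≡ 13 (mod 16).

(→) Suppose t ≡ 13 mod 16. Write t = 16j + 13. Then (16j + 13)³ = 4096j³ + 9984j² + 8112j + 2197 = 16(256j³ + 624j² + 507j + 137) + 5, so t³ ≡ 5 (mod 16).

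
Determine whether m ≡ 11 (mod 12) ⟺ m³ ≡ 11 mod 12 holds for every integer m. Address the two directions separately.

The biconditional holds.

(⇒) Suppose m ≡ 11 (mod 12). Write m = 12j + 11. Then (12j + 11)³ = 1728j³ + 4752j² + 4356j + 1331 = 12(144j³ + 396j² + 363j + 110) + 11, so m³ ≡ 11 (mod 12).

(⇐) Conversely, suppose m³ ≡ 11 (mod 12). The only residue r in {0, …, 11} with r³ ≡ 11 (mod 12) is r = 11, so m ≡ 11 (mod 12).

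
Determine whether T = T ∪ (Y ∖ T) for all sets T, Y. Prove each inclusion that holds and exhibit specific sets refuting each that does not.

(⊆) holds; (⊇) fails.

(⊆) Let x ∈ T. Then either x ∈ T and x ∉ Y; or x ∈ T ∩ Y. In each case x ∈ T ∪ (Y ∖ T), so T ⊆ T ∪ (Y ∖ T).

(⊇) This inclusion fails. Take T = ∅, Y = {1}; then 1 ∈ T ∪ (Y ∖ T) but 1 ∉ T.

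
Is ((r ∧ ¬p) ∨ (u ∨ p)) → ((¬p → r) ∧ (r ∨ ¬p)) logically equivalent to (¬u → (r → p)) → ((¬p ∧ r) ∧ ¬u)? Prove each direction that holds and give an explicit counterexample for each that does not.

Not equivalent: only (⇐) holds.

Forward direction. This fails. Under r = F, u = F, p = F, the left side is true but the right side is false.

Converse. Assume the antecedent. If r is true, the consequent reduces to true regardless of the other variables. If r is false, the antecedent cannot hold. Either way the consequent holds.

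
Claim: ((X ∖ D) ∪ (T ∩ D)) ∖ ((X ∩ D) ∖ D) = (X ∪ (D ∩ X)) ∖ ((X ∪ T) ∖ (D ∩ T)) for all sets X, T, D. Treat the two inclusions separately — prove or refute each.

(⊆) This inclusion fails. Take X = {1}, T = ∅, D = ∅; then 1 ∈ ((X ∖ D) ∪ (T ∩ D)) ∖ ((X ∩ D) ∖ D) but 1 ∉ (X ∪ (D ∩ X)) ∖ ((X ∪ T) ∖ (D ∩ T)).

(⊇) Let x ∈ (X ∪ (D ∩ X)) ∖ ((X ∪ T) ∖ (D ∩ T)). Then x ∈ X ∩ T ∩ D, from which x ∈ ((X ∖ D) ∪ (T ∩ D)) ∖ ((X ∩ D) ∖ D).

The sets are not equal: only the reverse inclusion holds.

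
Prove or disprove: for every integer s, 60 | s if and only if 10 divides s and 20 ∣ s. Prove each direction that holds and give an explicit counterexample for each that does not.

Only the forward implication holds.

(⟹) If 60 ∣ s, write s = 60q. Since 60 = 6·10, s = 10·(6q), so 10 ∣ s; and since 60 = 3·20, s = 20·(3q), so 20 ∣ s.

(⟸) This fails: take s = 20. Both 10 ∣ 20 and 20 ∣ 20, yet 20 is not a multiple of 60 (since 20 = 0·60 + 20), so 60 ∤ 20.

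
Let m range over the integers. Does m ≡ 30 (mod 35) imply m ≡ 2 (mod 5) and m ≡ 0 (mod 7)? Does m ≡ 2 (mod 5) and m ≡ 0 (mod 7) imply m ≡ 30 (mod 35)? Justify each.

(⟹) This fails: m = 30 gives 30 ≡ 30 (mod 35) but 30 ≡ 0 (mod 5), so the conjunction on the right does not hold.

(⟸) This fails: m = 7 satisfies both congruences on the right (7 ≡ 2 mod 5 and 7 ≡ 0 mod 7) yet 7 ≡ 7 (mod 35), not 30.

Neither direction holds.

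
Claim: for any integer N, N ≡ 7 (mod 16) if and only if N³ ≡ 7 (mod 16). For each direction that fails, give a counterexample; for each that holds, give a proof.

(⟹) Suppose N ≡ 7 (mod 16). Write N = 16j + 7. Then (16j + 7)³ = 4096j³ + 5376j² + 2352j + 343 = 16(256j³ + 336j² + 147j + 21) + 7, so N³ ≡ 7 (mod 16).

(⟸) Conversely, suppose N³ ≡ 7 (mod 16). The only residue r in {0, …, 15} with r³ ≡ 7 (mod 16) is r = 7, so N ≡ 7 (mod 16).

Both implications hold.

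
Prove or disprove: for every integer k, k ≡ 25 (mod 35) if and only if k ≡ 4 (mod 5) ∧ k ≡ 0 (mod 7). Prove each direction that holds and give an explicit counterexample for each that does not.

(⟹) This fails: k = 25 gives 25 ≡ 25 (mod 35) but 25 ≡ 0 (mod 5), so the conjunction on the right does not hold.

(⟸) This fails: k = 14 satisfies both congruences on the right (14 ≡ 4 mod 5 and 14 ≡ 0 mod 7) yet 14 ≡ 14 (mod 35), not 25.

Both directions fail.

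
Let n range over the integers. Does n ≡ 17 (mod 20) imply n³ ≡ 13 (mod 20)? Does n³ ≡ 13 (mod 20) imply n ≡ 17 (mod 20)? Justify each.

Both directions hold.

Converse. Suppose n³ ≡ 13 (mod 20). The only residue r in {0, …, 19} with r³ ≡ 13 (mod 20) is r = 17, so n ≡ 17 (mod 20).

Forward direction. Suppose n ≡ 17 (mod 20). Write n = 20j + 17. Then (20j + 17)³ = 8000j³ + 20400j² + 17340j + 4913 = 20(400j³ + 1020j² + 867j + 245) + 13, so n³ ≡ 13 (mod 20).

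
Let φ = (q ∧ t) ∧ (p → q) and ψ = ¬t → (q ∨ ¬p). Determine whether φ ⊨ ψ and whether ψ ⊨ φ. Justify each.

Only the forward implication holds.

Forward direction. Assume the antecedent. If p is true, the antecedent forces (p = T, q = T, t = T), and ¬t → (q ∨ ¬p) holds there. If p is false, ¬t → (q ∨ ¬p) reduces to true regardless of the other variables. Either way ¬t → (q ∨ ¬p) holds.

Converse. This fails. Under p = F, q = F, t = F, the left side is false but the right side is true.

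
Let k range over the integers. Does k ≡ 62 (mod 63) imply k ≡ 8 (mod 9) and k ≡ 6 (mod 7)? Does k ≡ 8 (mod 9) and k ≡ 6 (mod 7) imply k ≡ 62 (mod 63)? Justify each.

(←) If k ≡ 8 (mod 9) and k ≡ 6 (mod 7), then by the Chinese remainder theorem k ≡ 62 (mod 63). This is exactly k ≡ 62 (mod 63).

(→) Suppose k ≡ 62 (mod 63); write k = 63j + 62. Since 9 ∣ 63, reducing mod 9 gives k ≡ 62 ≡ 8 (mod 9); since 7 ∣ 63, reducing mod 7 gives k ≡ 62 ≡ 6 (mod 7).

Both implications hold.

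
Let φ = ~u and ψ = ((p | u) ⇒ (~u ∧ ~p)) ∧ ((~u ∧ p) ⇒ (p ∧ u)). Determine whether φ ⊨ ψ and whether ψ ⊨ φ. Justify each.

(⟹) This fails. Under p = T, u = F, the left side is true but the right side is false.

(⟸) Assume the antecedent. If p is true, the antecedent cannot hold. If p is false, the antecedent forces (p = F, u = F), and ~u holds there. Either way ~u holds.

(⇒) fails; (⇐) holds.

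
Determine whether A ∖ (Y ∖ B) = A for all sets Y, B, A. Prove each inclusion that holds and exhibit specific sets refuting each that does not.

(⊆) Let x ∈ A ∖ (Y ∖ B). Then either x ∈ A and x ∉ Y, B; or x ∈ B ∩ A and x ∉ Y; or x ∈ Y ∩ B ∩ A. In each case x ∈ A, so A ∖ (Y ∖ B) ⊆ A.

(⊇) This inclusion fails. Take Y = {1}, B = ∅, A = {1}; then 1 ∈ A but 1 ∉ A ∖ (Y ∖ B).

(⊆) holds; (⊇) fails.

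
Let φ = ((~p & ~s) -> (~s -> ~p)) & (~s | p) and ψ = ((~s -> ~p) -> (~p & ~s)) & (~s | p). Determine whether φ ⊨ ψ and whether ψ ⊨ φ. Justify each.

Only the converse holds.

(⇒) This fails. Under p = T, s = T, the left side is true but the right side is false.

(⇐) Assume the antecedent. If p is true, the consequent reduces to true regardless of the other variables. If p is false, the antecedent forces (p = F, s = F), and the consequent holds there. Either way the consequent holds.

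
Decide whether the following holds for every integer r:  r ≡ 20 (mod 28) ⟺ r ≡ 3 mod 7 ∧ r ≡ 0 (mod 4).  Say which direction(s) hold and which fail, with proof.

(⟹) This fails: r = 20 gives 20 ≡ 20 (mod 28) but 20 ≡ 6 (mod 7), so the conjunction on the right does not hold.

(⟸) This fails: r = 24 satisfies both congruences on the right (24 ≡ 3 mod 7 and 24 ≡ 0 mod 4) yet 24 ≡ 24 (mod 28), not 20.

Neither direction holds.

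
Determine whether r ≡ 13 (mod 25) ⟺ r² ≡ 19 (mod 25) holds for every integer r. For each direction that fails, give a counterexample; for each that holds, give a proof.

Only the forward direction holds.

Forward direction. Suppose r ≡ 13 (mod 25). Write r = 25j + 13. Then (25j + 13)² = 625j² + 650j + 169 = 25(25j² + 26j + 6) + 19, so r² ≡ 19 (mod 25).

Converse. This fails: take r = 12. Then 12² = 144 ≡ 19 (mod 25), yet 12 ≡ 12 (mod 25), not 13.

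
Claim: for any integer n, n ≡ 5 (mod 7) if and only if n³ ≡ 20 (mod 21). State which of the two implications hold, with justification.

Neither implication holds.

(⇒) This fails: take n = 12. Then 12 ≡ 5 (mod 7), but 12³ = 1728 ≡ 6 (mod 21), not 20.

(⇐) This fails: take n = 17. Then 17³ = 4913 ≡ 20 (mod 21), yet 17 ≡ 3 (mod 7), not 5.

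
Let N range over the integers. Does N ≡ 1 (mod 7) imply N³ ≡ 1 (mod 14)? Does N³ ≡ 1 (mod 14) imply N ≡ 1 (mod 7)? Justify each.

Both directions fail.

Forward direction. This fails: take N = 8. Then 8 ≡ 1 (mod 7), but 8³ = 512 ≡ 8 (mod 14), not 1.

Converse. This fails: take N = 9. Then 9³ = 729 ≡ 1 (mod 14), yet 9 ≡ 2 (mod 7), not 1.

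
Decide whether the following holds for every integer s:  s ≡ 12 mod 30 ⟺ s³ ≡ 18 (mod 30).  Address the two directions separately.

(→) Suppose s ≡ 12 mod 30. Write s = 30j + 12. Then (30j + 12)³ = 27000j³ + 32400j² + 12960j + 1728 = 30(900j³ + 1080j² + 432j + 57) + 18, so s³ ≡ 18 (mod 30).

(←) Conversely, suppose s³ ≡ 18 (mod 30). The only residue r in {0, …, 29} with r³ ≡ 18 (mod 30) is r = 12, so s ≡ 12 (mod 30).

Both directions hold; the statement is true.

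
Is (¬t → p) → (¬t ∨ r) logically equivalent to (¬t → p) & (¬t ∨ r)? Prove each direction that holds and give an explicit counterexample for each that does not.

Not equivalent: only (⇐) holds.

(→) This fails. Under t = F, r = F, p = F, the left side is true but the right side is false.

(←) Assume the antecedent. If t is true, the antecedent forces (t = T, r = T, p = F) or (t = T, r = T, p = T), and (¬t → p) → (¬t ∨ r) holds there. If t is false, (¬t → p) → (¬t ∨ r) reduces to true regardless of the other variables. Either way (¬t → p) → (¬t ∨ r) holds.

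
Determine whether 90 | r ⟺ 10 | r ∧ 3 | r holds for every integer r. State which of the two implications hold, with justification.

The forward direction holds; the converse fails.

[⇒] If 90 ∣ r, write r = 90q. Since 90 = 9·10, r = 10·(9q), so 10 ∣ r; and since 90 = 30·3, r = 3·(30q), so 3 ∣ r.

[⇐] This fails: take r = 30. Both 10 ∣ 30 and 3 ∣ 30, yet 30 is not a multiple of 90 (since 30 = 0·90 + 30), so 90 ∤ 30.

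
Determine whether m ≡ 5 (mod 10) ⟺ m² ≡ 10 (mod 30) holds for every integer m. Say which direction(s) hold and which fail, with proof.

Both directions fail.

[⇒] This fails: take m = 5. Then 5 ≡ 5 (mod 10), but 5² = 25 ≡ 25 (mod 30), not 10.

[⇐] This fails: take m = 10. Then 10² = 100 ≡ 10 (mod 30), yet 10 ≡ 0 (mod 10), not 5.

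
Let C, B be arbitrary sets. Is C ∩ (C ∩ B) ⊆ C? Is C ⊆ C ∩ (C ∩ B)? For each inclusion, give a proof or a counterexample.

Only the forward inclusion holds.

Forward inclusion. Let x ∈ C ∩ (C ∩ B). Then x ∈ C ∩ B, from which x ∈ C.

Reverse inclusion. This inclusion fails. Take C = {1}, B = ∅; then 1 ∈ C but 1 ∉ C ∩ (C ∩ B).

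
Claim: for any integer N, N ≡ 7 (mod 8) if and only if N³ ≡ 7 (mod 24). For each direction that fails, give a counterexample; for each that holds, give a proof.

(→) This fails: take N = 15. Then 15 ≡ 7 (mod 8), but 15³ = 3375 ≡ 15 (mod 24), not 7.

(←) Conversely, the residues r modulo 24 with r³ ≡ 7 (mod 24) are exactly {7}, and each is ≡ 7 (mod 8).

Only the converse holds.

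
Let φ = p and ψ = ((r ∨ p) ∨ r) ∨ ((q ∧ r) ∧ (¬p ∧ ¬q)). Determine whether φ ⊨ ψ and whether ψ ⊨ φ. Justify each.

(⇐) This fails. Under r = T, q = F, p = F, the left side is false but the right side is true.

(⇒) Assume the antecedent. If r is true, the consequent reduces to true regardless of the other variables. If r is false, the antecedent forces (r = F, q = F, p = T) or (r = F, q = T, p = T), and the consequent holds there. Either way the consequent holds.

The forward direction holds; the converse fails.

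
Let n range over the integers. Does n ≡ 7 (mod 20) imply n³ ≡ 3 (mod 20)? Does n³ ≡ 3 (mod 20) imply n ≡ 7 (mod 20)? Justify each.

The biconditional holds.

[⇒] Suppose n ≡ 7 (mod 20). Write n = 20j + 7. Then (20j + 7)³ = 8000j³ + 8400j² + 2940j + 343 = 20(400j³ + 420j² + 147j + 17) + 3, so n³ ≡ 3 (mod 20).

[⇐] Conversely, suppose n³ ≡ 3 (mod 20). The only residue r in {0, …, 19} with r³ ≡ 3 (mod 20) is r = 7, so n ≡ 7 (mod 20).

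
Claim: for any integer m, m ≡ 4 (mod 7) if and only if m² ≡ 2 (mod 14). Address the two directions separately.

(⇒) This fails: take m = 11. Then 11 ≡ 4 (mod 7), but 11² = 121 ≡ 9 (mod 14), not 2.

(⇐) This fails: take m = 10. Then 10² = 100 ≡ 2 (mod 14), yet 10 ≡ 3 (mod 7), not 4.

Neither implication holds.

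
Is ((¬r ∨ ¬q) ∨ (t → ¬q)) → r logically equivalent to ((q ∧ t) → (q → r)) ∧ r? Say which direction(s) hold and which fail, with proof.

(⇐) Assume the antecedent. If q is true, the antecedent forces (q = T, t = F, r = T) or (q = T, t = T, r = T), and ((¬r ∨ ¬q) ∨ (t → ¬q)) → r holds there. If q is false, the antecedent forces (q = F, t = F, r = T) or (q = F, t = T, r = T), and ((¬r ∨ ¬q) ∨ (t → ¬q)) → r holds there. Either way ((¬r ∨ ¬q) ∨ (t → ¬q)) → r holds.

(⇒) Assume the antecedent. If q is true, the antecedent forces (q = T, t = F, r = T) or (q = T, t = T, r = T), and ((q ∧ t) → (q → r)) ∧ r holds there. If q is false, the antecedent forces (q = F, t = F, r = T) or (q = F, t = T, r = T), and ((q ∧ t) → (q → r)) ∧ r holds there. Either way ((q ∧ t) → (q → r)) ∧ r holds.

Both directions hold.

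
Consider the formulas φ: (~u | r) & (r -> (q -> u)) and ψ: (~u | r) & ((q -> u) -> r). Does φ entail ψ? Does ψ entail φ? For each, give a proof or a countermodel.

Neither implication holds.

Forward direction. This fails. Under r = F, u = F, q = F, the left side is true but the right side is false.

Converse. This fails. Under r = T, u = F, q = T, the left side is false but the right side is true.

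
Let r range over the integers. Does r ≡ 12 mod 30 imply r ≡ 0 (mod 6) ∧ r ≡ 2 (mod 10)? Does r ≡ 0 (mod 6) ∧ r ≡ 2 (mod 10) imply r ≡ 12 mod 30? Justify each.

Equivalent; both directions hold.

(→) Suppose r ≡ 12 (mod 30); write r = 30j + 12. Since 6 ∣ 30, reducing mod 6 gives r ≡ 12 ≡ 0 (mod 6); since 10 ∣ 30, reducing mod 10 gives r ≡ 12 ≡ 2 (mod 10).

(←) Conversely, if r ≡ 0 (mod 6) and r ≡ 2 (mod 10), then by the Chinese remainder theorem r ≡ 12 (mod 30). This is exactly r ≡ 12 (mod 30).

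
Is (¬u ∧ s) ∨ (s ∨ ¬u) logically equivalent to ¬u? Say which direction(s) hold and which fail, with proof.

(⟸) Assume the antecedent. If u is true, the antecedent cannot hold. If u is false, (¬u ∧ s) ∨ (s ∨ ¬u) reduces to true regardless of the other variables. Either way (¬u ∧ s) ∨ (s ∨ ¬u) holds.

(⟹) This fails. Under u = T, s = T, the left side is true but the right side is false.

The forward direction fails; the converse holds.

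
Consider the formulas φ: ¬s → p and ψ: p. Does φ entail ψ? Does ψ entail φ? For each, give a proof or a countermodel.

The forward direction fails; the converse holds.

[⇒] This fails. Under p = F, s = T, the left side is true but the right side is false.

[⇐] Assume the antecedent. If p is true, ¬s → p reduces to true regardless of the other variables. If p is false, the antecedent cannot hold. Either way ¬s → p holds.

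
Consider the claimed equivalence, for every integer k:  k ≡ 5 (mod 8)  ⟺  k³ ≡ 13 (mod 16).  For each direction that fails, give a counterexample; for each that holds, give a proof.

Not equivalent: only (⇐) holds.

(⟸) The residues r modulo 16 with r³ ≡ 13 (mod 16) are exactly {5}, and each is ≡ 5 (mod 8).

(⟹) This fails: take k = 13. Then 13 ≡ 5 (mod 8), but 13³ = 2197 ≡ 5 (mod 16), not 13.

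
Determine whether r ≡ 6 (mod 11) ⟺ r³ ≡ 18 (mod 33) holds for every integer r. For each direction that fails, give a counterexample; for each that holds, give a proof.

Only the reverse direction holds.

(⇒) This fails: take r = 17. Then 17 ≡ 6 (mod 11), but 17³ = 4913 ≡ 29 (mod 33), not 18.

(⇐) Conversely, the residues r modulo 33 with r³ ≡ 18 (mod 33) are exactly {6}, and each is ≡ 6 (mod 11).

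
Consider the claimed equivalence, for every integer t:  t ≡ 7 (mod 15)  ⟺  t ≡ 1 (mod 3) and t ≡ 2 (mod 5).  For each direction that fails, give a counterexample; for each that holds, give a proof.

Both implications hold.

[⇐] If t ≡ 1 (mod 3) and t ≡ 2 (mod 5), then by the Chinese remainder theorem t ≡ 7 (mod 15). This is exactly t ≡ 7 (mod 15).

[⇒] Suppose t ≡ 7 (mod 15); write t = 15j + 7. Since 3 ∣ 15, reducing mod 3 gives t ≡ 7 ≡ 1 (mod 3); since 5 ∣ 15, reducing mod 5 gives t ≡ 7 ≡ 2 (mod 5).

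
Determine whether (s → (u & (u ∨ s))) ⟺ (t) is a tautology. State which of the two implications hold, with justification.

Neither direction holds.

[⇒] This fails. Under t = F, u = F, s = F, the left side is true but the right side is false.

[⇐] This fails. Under t = T, u = F, s = T, the left side is false but the right side is true.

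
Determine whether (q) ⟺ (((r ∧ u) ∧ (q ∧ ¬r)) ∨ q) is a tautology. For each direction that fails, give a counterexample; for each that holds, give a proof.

[⇒] Assume the antecedent. If u is true, the antecedent forces (u = T, q = T, r = F) or (u = T, q = T, r = T), and ((r ∧ u) ∧ (q ∧ ¬r)) ∨ q holds there. If u is false, the antecedent forces (u = F, q = T, r = F) or (u = F, q = T, r = T), and ((r ∧ u) ∧ (q ∧ ¬r)) ∨ q holds there. Either way ((r ∧ u) ∧ (q ∧ ¬r)) ∨ q holds.

[⇐] Assume the antecedent. If u is true, the antecedent forces (u = T, q = T, r = F) or (u = T, q = T, r = T), and q holds there. If u is false, the antecedent forces (u = F, q = T, r = F) or (u = F, q = T, r = T), and q holds there. Either way q holds.

Both directions hold.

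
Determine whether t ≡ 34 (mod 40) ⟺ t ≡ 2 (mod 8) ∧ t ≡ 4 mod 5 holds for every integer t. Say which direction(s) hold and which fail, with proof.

(⟹) Suppose t ≡ 34 (mod 40); write t = 40j + 34. Since 8 ∣ 40, reducing mod 8 gives t ≡ 34 ≡ 2 (mod 8); since 5 ∣ 40, reducing mod 5 gives t ≡ 34 ≡ 4 (mod 5).

(⟸) Conversely, if t ≡ 2 (mod 8) and t ≡ 4 (mod 5), then by the Chinese remainder theorem t ≡ 34 (mod 40). This is exactly t ≡ 34 (mod 40).

Both directions hold; the statement is true.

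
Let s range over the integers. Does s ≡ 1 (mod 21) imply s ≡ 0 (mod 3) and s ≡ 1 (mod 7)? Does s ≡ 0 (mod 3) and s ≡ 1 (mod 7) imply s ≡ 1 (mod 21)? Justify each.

(⇒) fails and (⇐) fails.

(⇒) This fails: s = 1 gives 1 ≡ 1 (mod 21) but 1 ≡ 1 (mod 3), so the conjunction on the right does not hold.

(⇐) This fails: s = 15 satisfies both congruences on the right (15 ≡ 0 mod 3 and 15 ≡ 1 mod 7) yet 15 ≡ 15 (mod 21), not 1.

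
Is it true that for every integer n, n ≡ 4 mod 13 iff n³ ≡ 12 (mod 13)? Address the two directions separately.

Only the forward implication holds.

[⇐] This fails: take n = 10. Then 10³ = 1000 ≡ 12 (mod 13), yet 10 ≡ 10 (mod 13), not 4.

[⇒] Suppose n ≡ 4 mod 13. Write n = 13j + 4. Then (13j + 4)³ = 2197j³ + 2028j² + 624j + 64 = 13(169j³ + 156j² + 48j + 4) + 12, so n³ ≡ 12 (mod 13).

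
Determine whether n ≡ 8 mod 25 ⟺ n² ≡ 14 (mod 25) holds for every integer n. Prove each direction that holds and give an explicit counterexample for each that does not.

Only the forward direction holds.

(→) Suppose n ≡ 8 mod 25. Write n = 25j + 8. Then (25j + 8)² = 625j² + 400j + 64 = 25(25j² + 16j + 2) + 14, so n² ≡ 14 (mod 25).

(←) This fails: take n = 17. Then 17² = 289 ≡ 14 (mod 25), yet 17 ≡ 17 (mod 25), not 8.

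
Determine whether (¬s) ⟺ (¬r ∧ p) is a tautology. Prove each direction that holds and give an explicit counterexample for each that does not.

Neither implication holds.

(⟹) This fails. Under r = F, p = F, s = F, the left side is true but the right side is false.

(⟸) This fails. Under r = F, p = T, s = T, the left side is false but the right side is true.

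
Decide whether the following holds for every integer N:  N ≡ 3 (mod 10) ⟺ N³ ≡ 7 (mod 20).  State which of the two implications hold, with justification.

Not equivalent: only (⇐) holds.

(⟹) This fails: take N = 13. Then 13 ≡ 3 (mod 10), but 13³ = 2197 ≡ 17 (mod 20), not 7.

(⟸) Conversely, the residues r modulo 20 with r³ ≡ 7 (mod 20) are exactly {3}, and each is ≡ 3 (mod 10).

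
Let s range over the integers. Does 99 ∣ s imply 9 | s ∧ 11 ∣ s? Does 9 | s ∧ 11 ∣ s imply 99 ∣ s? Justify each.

Both directions hold.

[⇒] If 99 ∣ s, write s = 99q. Since 99 = 11·9, s = 9·(11q), so 9 ∣ s; and since 99 = 9·11, s = 11·(9q), so 11 ∣ s.

[⇐] Suppose 9 ∣ s and 11 ∣ s. Any common multiple of 9 and 11 is a multiple of their lcm; here gcd(9, 11) = 1, so lcm(9, 11) = 9·11 = 99, so 99 ∣ s.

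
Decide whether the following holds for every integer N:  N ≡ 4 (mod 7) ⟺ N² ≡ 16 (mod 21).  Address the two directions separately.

(⇒) This fails: take N = 18. Then 18 ≡ 4 (mod 7), but 18² = 324 ≡ 9 (mod 21), not 16.

(⇐) This fails: take N = 10. Then 10² = 100 ≡ 16 (mod 21), yet 10 ≡ 3 (mod 7), not 4.

(⇒) fails and (⇐) fails.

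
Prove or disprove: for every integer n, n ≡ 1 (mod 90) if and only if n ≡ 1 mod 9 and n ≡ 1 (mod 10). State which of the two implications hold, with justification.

[⇒] Suppose n ≡ 1 (mod 90); write n = 90j + 1. Since 9 ∣ 90, reducing mod 9 gives n ≡ 1 (mod 9); since 10 ∣ 90, reducing mod 10 gives n ≡ 1 (mod 10).

[⇐] Conversely, if n ≡ 1 (mod 9) and n ≡ 1 (mod 10), then by the Chinese remainder theorem n ≡ 1 (mod 90). This is exactly n ≡ 1 (mod 90).

The biconditional holds.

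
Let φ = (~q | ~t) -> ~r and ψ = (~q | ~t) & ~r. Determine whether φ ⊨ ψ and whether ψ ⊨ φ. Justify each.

Converse. Assume the antecedent. If q is true, the antecedent forces (q = T, r = F, t = F), and (~q | ~t) -> ~r holds there. If q is false, the antecedent forces (q = F, r = F, t = F) or (q = F, r = F, t = T), and (~q | ~t) -> ~r holds there. Either way (~q | ~t) -> ~r holds.

Forward direction. This fails. Under q = T, r = F, t = T, the left side is true but the right side is false.

The forward direction fails; the converse holds.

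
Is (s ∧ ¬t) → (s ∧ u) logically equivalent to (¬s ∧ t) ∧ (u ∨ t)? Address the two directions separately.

Not equivalent: only (⇐) holds.

(⟹) This fails. Under u = F, t = F, s = F, the left side is true but the right side is false.

(⟸) Assume the antecedent. If u is true, (s ∧ ¬t) → (s ∧ u) reduces to true regardless of the other variables. If u is false, the antecedent forces (u = F, t = T, s = F), and (s ∧ ¬t) → (s ∧ u) holds there. Either way (s ∧ ¬t) → (s ∧ u) holds.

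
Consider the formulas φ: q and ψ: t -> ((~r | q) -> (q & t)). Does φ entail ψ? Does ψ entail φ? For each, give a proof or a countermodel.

Only the forward direction holds.

(→) Assume the antecedent. If t is true, the antecedent forces (t = T, r = F, q = T) or (t = T, r = T, q = T), and t -> ((~r | q) -> (q & t)) holds there. If t is false, t -> ((~r | q) -> (q & t)) reduces to true regardless of the other variables. Either way t -> ((~r | q) -> (q & t)) holds.

(←) This fails. Under t = F, r = F, q = F, the left side is false but the right side is true.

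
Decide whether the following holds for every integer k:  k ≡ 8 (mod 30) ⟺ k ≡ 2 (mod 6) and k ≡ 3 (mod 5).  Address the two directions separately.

(⟹) Suppose k ≡ 8 (mod 30); write k = 30j + 8. Since 6 ∣ 30, reducing mod 6 gives k ≡ 8 ≡ 2 (mod 6); since 5 ∣ 30, reducing mod 5 gives k ≡ 8 ≡ 3 (mod 5).

(⟸) Conversely, if k ≡ 2 (mod 6) and k ≡ 3 (mod 5), then by the Chinese remainder theorem k ≡ 8 (mod 30). This is exactly k ≡ 8 (mod 30).

Both directions hold.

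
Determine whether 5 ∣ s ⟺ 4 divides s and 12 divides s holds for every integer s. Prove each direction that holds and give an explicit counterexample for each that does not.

(⇒) fails and (⇐) fails.

(⇒) This fails: take s = 5. Certainly 5 ∣ 5, but 4 ∤ 5.

(⇐) This fails: take s = 12. Both 4 ∣ 12 and 12 ∣ 12, yet 12 is not a multiple of 5 (since 12 = 2·5 + 2), so 5 ∤ 12.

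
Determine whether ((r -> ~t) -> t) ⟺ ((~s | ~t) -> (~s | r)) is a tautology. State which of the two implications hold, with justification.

[⇒] Assume the antecedent. If r is true, (~s | ~t) -> (~s | r) reduces to true regardless of the other variables. If r is false, the antecedent forces (r = F, t = T, s = F) or (r = F, t = T, s = T), and (~s | ~t) -> (~s | r) holds there. Either way (~s | ~t) -> (~s | r) holds.

[⇐] This fails. Under r = F, t = F, s = F, the left side is false but the right side is true.

Only the forward implication holds.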